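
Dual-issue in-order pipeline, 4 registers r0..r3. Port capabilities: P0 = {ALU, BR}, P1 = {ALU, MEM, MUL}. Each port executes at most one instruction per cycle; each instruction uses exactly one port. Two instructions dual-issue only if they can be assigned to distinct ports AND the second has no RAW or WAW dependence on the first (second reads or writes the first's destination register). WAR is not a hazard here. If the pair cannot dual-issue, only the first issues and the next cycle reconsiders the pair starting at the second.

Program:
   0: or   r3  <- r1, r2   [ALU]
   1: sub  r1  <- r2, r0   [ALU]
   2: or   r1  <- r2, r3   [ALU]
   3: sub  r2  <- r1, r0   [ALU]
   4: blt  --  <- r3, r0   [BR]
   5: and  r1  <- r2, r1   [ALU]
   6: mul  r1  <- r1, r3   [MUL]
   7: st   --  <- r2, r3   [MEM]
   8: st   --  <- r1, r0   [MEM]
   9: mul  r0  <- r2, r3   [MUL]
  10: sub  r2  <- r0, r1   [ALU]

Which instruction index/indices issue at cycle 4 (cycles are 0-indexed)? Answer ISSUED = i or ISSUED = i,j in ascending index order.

ISSUED = 6

#0 head=0: or sub i0/i1 dual
#1 head=2: or i2 RAW r1
#2 head=3: sub blt i3/i4 dual
#3 head=5: and i5 RAW+WAW r1
#4 head=6: mul i6 no-port MUL/MEM
#5 head=7: st i7 no-port MEM/MEM
#6 head=8: st i8 no-port MEM/MUL
#7 head=9: mul i9 RAW r0
#8 head=10: sub i10 tail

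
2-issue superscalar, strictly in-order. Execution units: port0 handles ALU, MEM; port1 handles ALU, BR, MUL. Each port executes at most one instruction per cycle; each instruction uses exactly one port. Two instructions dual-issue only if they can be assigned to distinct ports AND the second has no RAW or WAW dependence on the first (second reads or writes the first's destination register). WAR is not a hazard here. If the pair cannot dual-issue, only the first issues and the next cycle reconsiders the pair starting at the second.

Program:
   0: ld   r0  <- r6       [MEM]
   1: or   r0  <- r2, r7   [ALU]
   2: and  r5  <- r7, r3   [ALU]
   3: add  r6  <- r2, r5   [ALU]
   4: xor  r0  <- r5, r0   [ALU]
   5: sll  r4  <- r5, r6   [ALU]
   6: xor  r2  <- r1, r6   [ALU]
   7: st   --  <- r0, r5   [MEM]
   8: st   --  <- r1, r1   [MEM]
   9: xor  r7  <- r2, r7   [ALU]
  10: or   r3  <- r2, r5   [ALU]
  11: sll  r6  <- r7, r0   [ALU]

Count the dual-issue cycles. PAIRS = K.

PAIRS = 5

  cy0 -> i0 (ld) WAW r0
  cy1 -> i1/i2 (or and) dual
  cy2 -> i3/i4 (add xor) dual
  cy3 -> i5/i6 (sll xor) dual
  cy4 -> i7 (st) no-port MEM/MEM
  cy5 -> i8/i9 (st xor) dual
  cy6 -> i10/i11 (or sll) dual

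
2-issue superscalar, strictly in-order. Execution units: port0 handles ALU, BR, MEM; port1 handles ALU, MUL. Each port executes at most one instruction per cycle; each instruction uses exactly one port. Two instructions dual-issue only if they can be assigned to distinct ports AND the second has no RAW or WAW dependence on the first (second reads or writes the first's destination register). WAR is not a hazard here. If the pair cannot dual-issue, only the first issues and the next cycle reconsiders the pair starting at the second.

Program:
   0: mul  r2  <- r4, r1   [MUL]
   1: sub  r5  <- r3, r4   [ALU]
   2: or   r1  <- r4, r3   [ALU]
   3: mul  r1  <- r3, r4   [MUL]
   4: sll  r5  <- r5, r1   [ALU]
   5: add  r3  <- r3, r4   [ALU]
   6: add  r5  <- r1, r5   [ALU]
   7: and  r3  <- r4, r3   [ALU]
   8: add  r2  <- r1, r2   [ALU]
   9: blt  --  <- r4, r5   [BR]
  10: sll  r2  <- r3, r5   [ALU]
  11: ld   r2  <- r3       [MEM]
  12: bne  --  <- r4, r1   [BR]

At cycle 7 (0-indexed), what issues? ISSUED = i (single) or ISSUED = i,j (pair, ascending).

#0 head=0: mul/sub i0+i1 dual
#1 head=2: or i2 WAW r1
#2 head=3: mul i3 RAW r1
#3 head=4: sll/add i4+i5 dual
#4 head=6: add/and i6+i7 dual
#5 head=8: add/blt i8+i9 dual
#6 head=10: sll i10 WAW r2
#7 head=11: ld i11 no-port MEM/BR
#8 head=12: bne i12 tail

ISSUED = 11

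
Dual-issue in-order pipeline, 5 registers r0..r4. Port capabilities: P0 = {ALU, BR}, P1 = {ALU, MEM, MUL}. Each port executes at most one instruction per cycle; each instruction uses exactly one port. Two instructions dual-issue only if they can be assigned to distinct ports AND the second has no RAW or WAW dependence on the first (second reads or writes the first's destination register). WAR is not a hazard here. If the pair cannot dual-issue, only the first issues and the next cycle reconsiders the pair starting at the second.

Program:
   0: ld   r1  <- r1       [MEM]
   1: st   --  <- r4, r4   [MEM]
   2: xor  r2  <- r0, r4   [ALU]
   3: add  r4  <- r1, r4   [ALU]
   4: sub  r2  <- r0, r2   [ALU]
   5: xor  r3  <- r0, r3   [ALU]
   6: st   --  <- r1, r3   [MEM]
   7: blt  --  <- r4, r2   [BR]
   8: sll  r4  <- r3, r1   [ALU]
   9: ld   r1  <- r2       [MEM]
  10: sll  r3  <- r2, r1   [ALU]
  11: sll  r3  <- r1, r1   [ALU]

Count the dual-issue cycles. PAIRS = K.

PAIRS = 4

0. ld.MEM @i0  | no-port MEM/MEM
1. st.MEM+xor.ALU @i1&i2  | 2-wide
2. add.ALU+sub.ALU @i3&i4  | 2-wide
3. xor.ALU @i5  | RAW r3
4. st.MEM+blt.BR @i6&i7  | 2-wide
5. sll.ALU+ld.MEM @i8&i9  | 2-wide
6. sll.ALU @i10  | WAW r3
7. sll.ALU @i11  | tail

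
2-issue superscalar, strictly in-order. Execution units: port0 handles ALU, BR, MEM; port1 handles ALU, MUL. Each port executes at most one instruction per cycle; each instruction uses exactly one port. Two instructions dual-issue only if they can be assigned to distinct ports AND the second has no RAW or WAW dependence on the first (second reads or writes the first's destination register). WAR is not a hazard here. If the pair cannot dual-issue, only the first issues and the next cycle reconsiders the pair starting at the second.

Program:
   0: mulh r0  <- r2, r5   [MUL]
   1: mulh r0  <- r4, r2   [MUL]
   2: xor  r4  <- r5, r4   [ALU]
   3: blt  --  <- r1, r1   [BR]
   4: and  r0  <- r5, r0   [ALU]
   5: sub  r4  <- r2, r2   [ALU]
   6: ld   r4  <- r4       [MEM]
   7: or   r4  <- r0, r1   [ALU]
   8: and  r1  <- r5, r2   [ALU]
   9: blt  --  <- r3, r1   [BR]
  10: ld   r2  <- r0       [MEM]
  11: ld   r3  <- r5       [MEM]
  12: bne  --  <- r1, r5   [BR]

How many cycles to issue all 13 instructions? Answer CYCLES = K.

CYCLES = 10

#0 head=0: mulh.MUL i0 no-port MUL/MUL
#1 head=1: mulh.MUL;xor.ALU i1,i2 2-wide
#2 head=3: blt.BR;and.ALU i3,i4 2-wide
#3 head=5: sub.ALU i5 RAW+WAW r4
#4 head=6: ld.MEM i6 WAW r4
#5 head=7: or.ALU;and.ALU i7,i8 2-wide
#6 head=9: blt.BR i9 no-port BR/MEM
#7 head=10: ld.MEM i10 no-port MEM/MEM
#8 head=11: ld.MEM i11 no-port MEM/BR
#9 head=12: bne.BR i12 tail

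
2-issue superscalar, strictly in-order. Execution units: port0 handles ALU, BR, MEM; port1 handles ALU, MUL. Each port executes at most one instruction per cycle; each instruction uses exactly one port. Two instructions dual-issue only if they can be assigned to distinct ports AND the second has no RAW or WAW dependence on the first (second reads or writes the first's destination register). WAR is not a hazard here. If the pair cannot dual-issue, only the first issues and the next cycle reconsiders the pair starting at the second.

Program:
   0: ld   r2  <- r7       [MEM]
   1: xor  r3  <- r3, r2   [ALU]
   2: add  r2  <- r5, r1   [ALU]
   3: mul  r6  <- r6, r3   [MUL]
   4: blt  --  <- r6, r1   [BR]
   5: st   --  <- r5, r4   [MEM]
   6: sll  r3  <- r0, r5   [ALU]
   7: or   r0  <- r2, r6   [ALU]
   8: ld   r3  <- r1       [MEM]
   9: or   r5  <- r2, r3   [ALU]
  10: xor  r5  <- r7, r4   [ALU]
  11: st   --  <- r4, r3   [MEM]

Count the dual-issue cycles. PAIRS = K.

PAIRS = 4

[0] i0  ld  -- RAW r2
[1] i1,i2  xor add  -- dual
[2] i3  mul  -- RAW r6
[3] i4  blt  -- no-port BR/MEM
[4] i5,i6  st sll  -- dual
[5] i7,i8  or ld  -- dual
[6] i9  or  -- WAW r5
[7] i10,i11  xor st  -- dual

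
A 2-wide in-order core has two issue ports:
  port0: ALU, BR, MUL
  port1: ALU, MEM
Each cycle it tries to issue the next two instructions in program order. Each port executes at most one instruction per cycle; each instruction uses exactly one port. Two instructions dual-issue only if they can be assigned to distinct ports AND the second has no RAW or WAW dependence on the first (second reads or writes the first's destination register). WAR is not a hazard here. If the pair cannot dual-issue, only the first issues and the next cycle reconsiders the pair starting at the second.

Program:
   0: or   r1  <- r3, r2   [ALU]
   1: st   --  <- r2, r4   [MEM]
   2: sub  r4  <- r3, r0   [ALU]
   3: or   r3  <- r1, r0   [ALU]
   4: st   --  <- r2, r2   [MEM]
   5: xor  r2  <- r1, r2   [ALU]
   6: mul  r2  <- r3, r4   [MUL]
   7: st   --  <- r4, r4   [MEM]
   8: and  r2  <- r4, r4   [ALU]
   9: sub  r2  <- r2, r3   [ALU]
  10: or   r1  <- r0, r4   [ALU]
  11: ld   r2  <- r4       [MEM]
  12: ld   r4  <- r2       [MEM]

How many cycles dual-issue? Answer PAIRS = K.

PAIRS = 5

0. or.ALU/st.MEM @i0+i1  | pair
1. sub.ALU/or.ALU @i2+i3  | pair
2. st.MEM/xor.ALU @i4+i5  | pair
3. mul.MUL/st.MEM @i6+i7  | pair
4. and.ALU @i8  | RAW+WAW r2
5. sub.ALU/or.ALU @i9+i10  | pair
6. ld.MEM @i11  | no-port MEM/MEM
7. ld.MEM @i12  | tail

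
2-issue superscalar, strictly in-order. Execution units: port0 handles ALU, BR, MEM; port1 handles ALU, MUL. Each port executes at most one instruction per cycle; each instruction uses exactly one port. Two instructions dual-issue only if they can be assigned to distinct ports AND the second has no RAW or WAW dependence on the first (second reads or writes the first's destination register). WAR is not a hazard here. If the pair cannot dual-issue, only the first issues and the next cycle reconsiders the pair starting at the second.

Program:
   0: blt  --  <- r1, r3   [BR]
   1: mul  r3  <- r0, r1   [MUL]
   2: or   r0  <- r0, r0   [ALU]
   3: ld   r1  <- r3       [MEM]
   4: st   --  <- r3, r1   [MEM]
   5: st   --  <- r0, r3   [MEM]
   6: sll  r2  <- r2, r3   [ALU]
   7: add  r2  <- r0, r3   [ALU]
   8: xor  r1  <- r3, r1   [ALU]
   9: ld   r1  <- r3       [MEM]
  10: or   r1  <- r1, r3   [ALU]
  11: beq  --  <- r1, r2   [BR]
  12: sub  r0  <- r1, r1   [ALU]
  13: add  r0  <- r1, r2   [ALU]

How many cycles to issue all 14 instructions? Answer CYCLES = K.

CYCLES = 9

0. blt.BR/mul.MUL @i0/i1  | pair
1. or.ALU/ld.MEM @i2/i3  | pair
2. st.MEM @i4  | no-port MEM/MEM
3. st.MEM/sll.ALU @i5/i6  | pair
4. add.ALU/xor.ALU @i7/i8  | pair
5. ld.MEM @i9  | RAW+WAW r1
6. or.ALU @i10  | RAW r1
7. beq.BR/sub.ALU @i11/i12  | pair
8. add.ALU @i13  | tail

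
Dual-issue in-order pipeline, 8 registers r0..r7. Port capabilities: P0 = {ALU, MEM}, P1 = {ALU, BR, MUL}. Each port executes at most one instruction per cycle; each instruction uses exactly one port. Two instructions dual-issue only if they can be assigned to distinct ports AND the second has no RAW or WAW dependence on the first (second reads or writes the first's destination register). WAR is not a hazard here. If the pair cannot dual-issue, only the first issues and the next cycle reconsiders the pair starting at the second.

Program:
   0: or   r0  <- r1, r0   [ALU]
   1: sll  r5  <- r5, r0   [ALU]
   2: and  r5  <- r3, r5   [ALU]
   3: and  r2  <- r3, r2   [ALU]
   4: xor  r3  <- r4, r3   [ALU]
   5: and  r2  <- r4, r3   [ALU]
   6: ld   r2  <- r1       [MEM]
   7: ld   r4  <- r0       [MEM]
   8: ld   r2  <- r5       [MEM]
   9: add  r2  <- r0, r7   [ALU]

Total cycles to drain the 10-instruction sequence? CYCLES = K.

t=0 i0:or ; RAW r0
t=1 i1:sll ; RAW+WAW r5
t=2 i2/i3:and and ; dual
t=3 i4:xor ; RAW r3
t=4 i5:and ; WAW r2
t=5 i6:ld ; no-port MEM/MEM
t=6 i7:ld ; no-port MEM/MEM
t=7 i8:ld ; WAW r2
t=8 i9:add ; tail

CYCLES = 9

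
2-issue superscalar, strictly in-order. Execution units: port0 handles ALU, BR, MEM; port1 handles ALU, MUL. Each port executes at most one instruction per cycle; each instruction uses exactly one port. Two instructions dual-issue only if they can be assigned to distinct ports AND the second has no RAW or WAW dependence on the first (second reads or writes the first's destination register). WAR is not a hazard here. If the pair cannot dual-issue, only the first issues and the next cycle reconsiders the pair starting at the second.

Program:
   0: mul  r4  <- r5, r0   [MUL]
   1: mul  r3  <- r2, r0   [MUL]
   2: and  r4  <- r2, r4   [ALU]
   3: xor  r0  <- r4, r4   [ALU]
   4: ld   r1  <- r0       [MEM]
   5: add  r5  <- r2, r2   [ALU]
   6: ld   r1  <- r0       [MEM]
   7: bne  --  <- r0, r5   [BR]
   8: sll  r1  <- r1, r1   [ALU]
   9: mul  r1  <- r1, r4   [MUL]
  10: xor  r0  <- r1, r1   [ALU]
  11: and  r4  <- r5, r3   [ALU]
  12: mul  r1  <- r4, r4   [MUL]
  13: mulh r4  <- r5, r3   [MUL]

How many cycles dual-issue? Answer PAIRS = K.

0. mul @i0  | no-port MUL/MUL
1. mul+and @i1+i2  | 2-wide
2. xor @i3  | RAW r0
3. ld+add @i4+i5  | 2-wide
4. ld @i6  | no-port MEM/BR
5. bne+sll @i7+i8  | 2-wide
6. mul @i9  | RAW r1
7. xor+and @i10+i11  | 2-wide
8. mul @i12  | no-port MUL/MUL
9. mulh @i13  | tail

PAIRS = 4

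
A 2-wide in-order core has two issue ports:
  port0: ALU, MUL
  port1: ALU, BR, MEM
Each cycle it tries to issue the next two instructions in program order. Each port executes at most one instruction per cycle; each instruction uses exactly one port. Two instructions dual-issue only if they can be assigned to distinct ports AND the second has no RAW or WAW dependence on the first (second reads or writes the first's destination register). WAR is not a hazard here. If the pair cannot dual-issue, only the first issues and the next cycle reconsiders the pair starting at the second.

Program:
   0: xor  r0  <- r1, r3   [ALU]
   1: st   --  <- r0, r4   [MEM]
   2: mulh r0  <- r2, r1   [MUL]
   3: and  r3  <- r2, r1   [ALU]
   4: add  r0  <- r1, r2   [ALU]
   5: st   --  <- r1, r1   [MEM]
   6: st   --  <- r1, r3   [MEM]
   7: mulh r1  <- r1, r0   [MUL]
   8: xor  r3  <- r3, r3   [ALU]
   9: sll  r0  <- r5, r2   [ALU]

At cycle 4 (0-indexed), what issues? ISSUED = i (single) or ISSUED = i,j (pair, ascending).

[0] i0  xor.ALU  -- RAW r0
[1] i1,i2  st.MEM;mulh.MUL  -- 2-wide
[2] i3,i4  and.ALU;add.ALU  -- 2-wide
[3] i5  st.MEM  -- no-port MEM/MEM
[4] i6,i7  st.MEM;mulh.MUL  -- 2-wide
[5] i8,i9  xor.ALU;sll.ALU  -- 2-wide

ISSUED = 6,7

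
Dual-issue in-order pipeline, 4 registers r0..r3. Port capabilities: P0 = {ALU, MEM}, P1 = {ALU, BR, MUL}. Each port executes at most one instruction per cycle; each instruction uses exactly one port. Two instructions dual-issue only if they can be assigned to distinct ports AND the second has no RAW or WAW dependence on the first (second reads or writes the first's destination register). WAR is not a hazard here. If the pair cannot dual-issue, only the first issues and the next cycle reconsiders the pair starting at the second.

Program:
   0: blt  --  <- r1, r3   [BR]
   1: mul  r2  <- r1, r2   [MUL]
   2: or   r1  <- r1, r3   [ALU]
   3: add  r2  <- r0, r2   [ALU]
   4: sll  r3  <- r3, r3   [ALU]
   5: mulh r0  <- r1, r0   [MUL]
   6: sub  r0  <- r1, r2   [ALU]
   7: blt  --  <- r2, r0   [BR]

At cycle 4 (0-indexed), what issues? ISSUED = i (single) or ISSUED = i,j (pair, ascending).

ISSUED = 6

#0 head=0: blt i0 no-port BR/MUL
#1 head=1: mul;or i1,i2 dual
#2 head=3: add;sll i3,i4 dual
#3 head=5: mulh i5 WAW r0
#4 head=6: sub i6 RAW r0
#5 head=7: blt i7 tail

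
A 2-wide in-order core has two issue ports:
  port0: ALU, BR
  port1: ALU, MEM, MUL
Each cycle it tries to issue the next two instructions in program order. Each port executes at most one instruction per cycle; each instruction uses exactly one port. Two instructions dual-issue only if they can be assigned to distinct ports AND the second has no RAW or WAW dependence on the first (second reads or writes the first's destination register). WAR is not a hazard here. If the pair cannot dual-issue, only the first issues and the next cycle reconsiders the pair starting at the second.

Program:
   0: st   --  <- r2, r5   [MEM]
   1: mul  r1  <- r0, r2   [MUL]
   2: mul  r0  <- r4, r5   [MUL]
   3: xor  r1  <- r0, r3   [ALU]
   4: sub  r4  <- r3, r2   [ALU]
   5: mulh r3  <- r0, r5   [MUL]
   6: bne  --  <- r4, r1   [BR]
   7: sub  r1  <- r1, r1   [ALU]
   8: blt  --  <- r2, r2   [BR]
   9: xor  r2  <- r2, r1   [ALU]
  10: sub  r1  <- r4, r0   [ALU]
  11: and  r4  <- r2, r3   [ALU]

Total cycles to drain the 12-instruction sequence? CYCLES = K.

[0] i0  st.MEM  -- no-port MEM/MUL
[1] i1  mul.MUL  -- no-port MUL/MUL
[2] i2  mul.MUL  -- RAW r0
[3] i3&i4  xor.ALU/sub.ALU  -- pair
[4] i5&i6  mulh.MUL/bne.BR  -- pair
[5] i7&i8  sub.ALU/blt.BR  -- pair
[6] i9&i10  xor.ALU/sub.ALU  -- pair
[7] i11  and.ALU  -- tail

CYCLES = 8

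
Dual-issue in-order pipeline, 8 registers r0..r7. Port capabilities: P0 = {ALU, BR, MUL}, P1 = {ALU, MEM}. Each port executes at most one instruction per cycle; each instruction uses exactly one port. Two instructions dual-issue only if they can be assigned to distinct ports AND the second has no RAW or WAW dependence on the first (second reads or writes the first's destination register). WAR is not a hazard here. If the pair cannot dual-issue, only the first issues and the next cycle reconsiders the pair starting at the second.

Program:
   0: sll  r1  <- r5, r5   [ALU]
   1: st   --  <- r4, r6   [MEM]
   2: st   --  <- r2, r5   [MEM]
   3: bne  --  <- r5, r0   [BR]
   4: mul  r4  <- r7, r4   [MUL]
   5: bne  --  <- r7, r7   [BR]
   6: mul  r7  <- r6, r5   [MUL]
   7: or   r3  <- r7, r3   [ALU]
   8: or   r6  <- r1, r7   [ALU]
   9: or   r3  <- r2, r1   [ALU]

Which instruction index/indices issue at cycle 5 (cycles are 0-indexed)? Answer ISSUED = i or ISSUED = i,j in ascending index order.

  cy0 -> i0,i1 (sll/st) 2-wide
  cy1 -> i2,i3 (st/bne) 2-wide
  cy2 -> i4 (mul) no-port MUL/BR
  cy3 -> i5 (bne) no-port BR/MUL
  cy4 -> i6 (mul) RAW r7
  cy5 -> i7,i8 (or/or) 2-wide
  cy6 -> i9 (or) tail

ISSUED = 7,8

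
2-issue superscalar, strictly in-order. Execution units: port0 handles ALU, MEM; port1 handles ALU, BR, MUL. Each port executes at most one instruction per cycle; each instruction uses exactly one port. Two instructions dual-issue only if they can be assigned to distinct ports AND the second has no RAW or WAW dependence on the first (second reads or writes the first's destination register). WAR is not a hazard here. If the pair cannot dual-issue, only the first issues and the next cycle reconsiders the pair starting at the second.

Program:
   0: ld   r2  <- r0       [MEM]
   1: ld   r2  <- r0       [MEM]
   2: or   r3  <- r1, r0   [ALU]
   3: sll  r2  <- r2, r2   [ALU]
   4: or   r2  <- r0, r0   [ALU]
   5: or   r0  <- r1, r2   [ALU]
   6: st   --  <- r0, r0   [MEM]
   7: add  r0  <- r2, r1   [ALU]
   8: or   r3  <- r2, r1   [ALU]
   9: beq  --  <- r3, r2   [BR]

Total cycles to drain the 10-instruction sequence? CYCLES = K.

c0: i0 ld.MEM  no-port MEM/MEM
c1: i1,i2 ld.MEM;or.ALU  2-wide
c2: i3 sll.ALU  WAW r2
c3: i4 or.ALU  RAW r2
c4: i5 or.ALU  RAW r0
c5: i6,i7 st.MEM;add.ALU  2-wide
c6: i8 or.ALU  RAW r3
c7: i9 beq.BR  tail

CYCLES = 8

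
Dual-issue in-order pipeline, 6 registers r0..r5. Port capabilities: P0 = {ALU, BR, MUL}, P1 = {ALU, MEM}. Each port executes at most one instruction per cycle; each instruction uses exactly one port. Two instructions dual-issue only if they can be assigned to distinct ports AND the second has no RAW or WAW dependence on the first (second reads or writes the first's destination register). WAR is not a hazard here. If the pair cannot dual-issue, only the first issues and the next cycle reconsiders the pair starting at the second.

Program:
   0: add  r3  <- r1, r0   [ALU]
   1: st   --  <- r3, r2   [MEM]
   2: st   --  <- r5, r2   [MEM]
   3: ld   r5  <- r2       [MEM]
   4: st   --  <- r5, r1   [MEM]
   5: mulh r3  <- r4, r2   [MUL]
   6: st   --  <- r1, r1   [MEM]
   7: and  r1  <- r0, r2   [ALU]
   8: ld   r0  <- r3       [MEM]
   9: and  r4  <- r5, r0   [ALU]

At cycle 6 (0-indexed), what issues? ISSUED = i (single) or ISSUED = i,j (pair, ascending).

ISSUED = 8

c0: i0 add.ALU  RAW r3
c1: i1 st.MEM  no-port MEM/MEM
c2: i2 st.MEM  no-port MEM/MEM
c3: i3 ld.MEM  no-port MEM/MEM
c4: i4/i5 st.MEM+mulh.MUL  dual
c5: i6/i7 st.MEM+and.ALU  dual
c6: i8 ld.MEM  RAW r0
c7: i9 and.ALU  tail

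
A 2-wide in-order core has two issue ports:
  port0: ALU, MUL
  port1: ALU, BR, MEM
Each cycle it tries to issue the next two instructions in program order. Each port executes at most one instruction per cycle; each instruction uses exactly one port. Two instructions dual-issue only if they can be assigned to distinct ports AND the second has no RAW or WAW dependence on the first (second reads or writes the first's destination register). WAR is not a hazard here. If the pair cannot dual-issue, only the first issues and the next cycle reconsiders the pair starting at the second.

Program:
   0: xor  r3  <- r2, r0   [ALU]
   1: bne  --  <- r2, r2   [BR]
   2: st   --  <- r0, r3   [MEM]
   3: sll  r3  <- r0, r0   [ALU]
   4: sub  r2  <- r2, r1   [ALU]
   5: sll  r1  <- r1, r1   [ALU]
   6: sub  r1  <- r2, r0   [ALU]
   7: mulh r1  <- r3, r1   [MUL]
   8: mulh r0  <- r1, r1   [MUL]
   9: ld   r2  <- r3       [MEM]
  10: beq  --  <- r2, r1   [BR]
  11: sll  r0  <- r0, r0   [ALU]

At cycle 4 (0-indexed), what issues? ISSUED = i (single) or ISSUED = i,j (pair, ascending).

c0: i0+i1 xor bne  dual
c1: i2+i3 st sll  dual
c2: i4+i5 sub sll  dual
c3: i6 sub  RAW+WAW r1
c4: i7 mulh  no-port MUL/MUL
c5: i8+i9 mulh ld  dual
c6: i10+i11 beq sll  dual

ISSUED = 7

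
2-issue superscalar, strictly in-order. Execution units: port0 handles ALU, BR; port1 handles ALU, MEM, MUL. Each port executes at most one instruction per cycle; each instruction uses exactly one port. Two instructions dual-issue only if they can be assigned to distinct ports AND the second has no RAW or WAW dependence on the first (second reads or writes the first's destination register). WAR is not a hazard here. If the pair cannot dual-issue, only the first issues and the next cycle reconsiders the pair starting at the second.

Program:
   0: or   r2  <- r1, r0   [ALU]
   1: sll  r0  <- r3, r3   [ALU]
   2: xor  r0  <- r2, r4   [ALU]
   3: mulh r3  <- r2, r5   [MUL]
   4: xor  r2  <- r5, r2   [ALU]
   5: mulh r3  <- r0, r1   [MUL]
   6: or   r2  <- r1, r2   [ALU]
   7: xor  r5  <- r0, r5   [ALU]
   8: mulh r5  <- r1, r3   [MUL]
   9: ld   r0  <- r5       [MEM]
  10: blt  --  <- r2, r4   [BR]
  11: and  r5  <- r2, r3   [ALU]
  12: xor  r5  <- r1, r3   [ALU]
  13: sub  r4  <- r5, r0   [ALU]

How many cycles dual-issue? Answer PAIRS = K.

  cy0 -> i0+i1 (or.ALU sll.ALU) dual
  cy1 -> i2+i3 (xor.ALU mulh.MUL) dual
  cy2 -> i4+i5 (xor.ALU mulh.MUL) dual
  cy3 -> i6+i7 (or.ALU xor.ALU) dual
  cy4 -> i8 (mulh.MUL) no-port MUL/MEM
  cy5 -> i9+i10 (ld.MEM blt.BR) dual
  cy6 -> i11 (and.ALU) WAW r5
  cy7 -> i12 (xor.ALU) RAW r5
  cy8 -> i13 (sub.ALU) tail

PAIRS = 5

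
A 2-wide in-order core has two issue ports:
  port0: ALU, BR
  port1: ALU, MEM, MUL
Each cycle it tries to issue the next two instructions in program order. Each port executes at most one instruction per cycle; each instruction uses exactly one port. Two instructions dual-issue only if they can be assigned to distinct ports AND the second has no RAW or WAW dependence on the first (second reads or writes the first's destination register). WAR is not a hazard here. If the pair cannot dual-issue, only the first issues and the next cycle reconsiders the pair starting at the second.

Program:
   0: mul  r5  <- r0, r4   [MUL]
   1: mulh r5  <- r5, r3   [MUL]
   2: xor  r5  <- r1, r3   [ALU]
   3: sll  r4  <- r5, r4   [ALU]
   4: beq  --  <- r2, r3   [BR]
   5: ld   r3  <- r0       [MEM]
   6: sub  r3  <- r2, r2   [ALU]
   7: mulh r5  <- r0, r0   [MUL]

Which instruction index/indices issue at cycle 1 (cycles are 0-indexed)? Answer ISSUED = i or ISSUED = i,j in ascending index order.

#0 head=0: mul i0 no-port MUL/MUL
#1 head=1: mulh i1 WAW r5
#2 head=2: xor i2 RAW r5
#3 head=3: sll;beq i3&i4 2-wide
#4 head=5: ld i5 WAW r3
#5 head=6: sub;mulh i6&i7 2-wide

ISSUED = 1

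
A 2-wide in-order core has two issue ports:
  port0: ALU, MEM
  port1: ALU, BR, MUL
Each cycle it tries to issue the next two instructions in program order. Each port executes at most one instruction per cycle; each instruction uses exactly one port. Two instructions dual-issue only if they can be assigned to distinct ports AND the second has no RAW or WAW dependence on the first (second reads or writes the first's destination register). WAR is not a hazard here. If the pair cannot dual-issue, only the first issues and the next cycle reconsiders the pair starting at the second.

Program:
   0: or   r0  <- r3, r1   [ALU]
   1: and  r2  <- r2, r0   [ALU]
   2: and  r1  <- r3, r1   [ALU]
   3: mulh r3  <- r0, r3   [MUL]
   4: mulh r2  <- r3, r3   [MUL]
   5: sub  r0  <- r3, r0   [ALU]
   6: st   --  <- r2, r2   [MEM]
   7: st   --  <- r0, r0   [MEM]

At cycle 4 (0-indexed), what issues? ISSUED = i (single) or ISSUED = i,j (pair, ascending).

ISSUED = 6

t=0 i0:or ; RAW r0
t=1 i1,i2:and and ; 2-wide
t=2 i3:mulh ; no-port MUL/MUL
t=3 i4,i5:mulh sub ; 2-wide
t=4 i6:st ; no-port MEM/MEM
t=5 i7:st ; tail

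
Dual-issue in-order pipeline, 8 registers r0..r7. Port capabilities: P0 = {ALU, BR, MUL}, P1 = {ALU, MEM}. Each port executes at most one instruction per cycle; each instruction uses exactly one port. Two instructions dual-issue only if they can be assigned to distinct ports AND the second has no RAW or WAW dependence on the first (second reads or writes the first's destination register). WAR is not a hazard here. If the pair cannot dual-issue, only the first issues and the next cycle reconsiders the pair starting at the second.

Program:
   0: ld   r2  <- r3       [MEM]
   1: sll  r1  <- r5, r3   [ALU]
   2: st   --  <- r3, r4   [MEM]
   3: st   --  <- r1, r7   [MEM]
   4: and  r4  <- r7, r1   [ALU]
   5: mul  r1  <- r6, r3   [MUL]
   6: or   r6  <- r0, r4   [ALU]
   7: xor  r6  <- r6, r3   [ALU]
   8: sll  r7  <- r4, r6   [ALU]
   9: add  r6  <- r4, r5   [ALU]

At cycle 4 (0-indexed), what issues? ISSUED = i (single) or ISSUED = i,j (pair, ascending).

  cy0 -> i0+i1 (ld;sll) dual
  cy1 -> i2 (st) no-port MEM/MEM
  cy2 -> i3+i4 (st;and) dual
  cy3 -> i5+i6 (mul;or) dual
  cy4 -> i7 (xor) RAW r6
  cy5 -> i8+i9 (sll;add) dual

ISSUED = 7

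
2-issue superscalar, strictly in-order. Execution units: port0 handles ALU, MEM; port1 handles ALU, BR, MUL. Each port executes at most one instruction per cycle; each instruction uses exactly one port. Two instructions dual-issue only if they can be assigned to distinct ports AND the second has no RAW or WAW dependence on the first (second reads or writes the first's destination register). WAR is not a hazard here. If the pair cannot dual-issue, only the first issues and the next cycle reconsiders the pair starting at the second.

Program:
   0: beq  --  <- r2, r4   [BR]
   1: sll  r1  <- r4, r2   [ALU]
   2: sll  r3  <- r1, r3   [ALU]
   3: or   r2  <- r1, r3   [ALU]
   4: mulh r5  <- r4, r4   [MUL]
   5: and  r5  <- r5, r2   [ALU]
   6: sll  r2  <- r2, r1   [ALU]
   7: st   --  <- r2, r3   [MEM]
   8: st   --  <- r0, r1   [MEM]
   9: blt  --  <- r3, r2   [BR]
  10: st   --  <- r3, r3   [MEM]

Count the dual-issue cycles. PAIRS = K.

t=0 i0,i1:beq/sll ; 2-wide
t=1 i2:sll ; RAW r3
t=2 i3,i4:or/mulh ; 2-wide
t=3 i5,i6:and/sll ; 2-wide
t=4 i7:st ; no-port MEM/MEM
t=5 i8,i9:st/blt ; 2-wide
t=6 i10:st ; tail

PAIRS = 4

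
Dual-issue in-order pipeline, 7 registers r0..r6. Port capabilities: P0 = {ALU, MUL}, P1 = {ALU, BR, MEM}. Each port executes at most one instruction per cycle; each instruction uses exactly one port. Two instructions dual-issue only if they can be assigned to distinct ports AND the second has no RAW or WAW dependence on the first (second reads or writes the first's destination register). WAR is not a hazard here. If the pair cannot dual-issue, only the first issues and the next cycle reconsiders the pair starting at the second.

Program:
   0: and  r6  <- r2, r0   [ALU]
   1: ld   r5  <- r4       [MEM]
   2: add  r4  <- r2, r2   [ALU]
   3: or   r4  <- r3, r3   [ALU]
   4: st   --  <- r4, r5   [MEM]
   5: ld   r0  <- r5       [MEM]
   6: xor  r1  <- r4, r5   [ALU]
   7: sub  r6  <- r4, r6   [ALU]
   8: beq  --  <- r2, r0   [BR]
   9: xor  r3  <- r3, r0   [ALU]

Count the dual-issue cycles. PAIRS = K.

PAIRS = 3

c0: i0/i1 and/ld  dual
c1: i2 add  WAW r4
c2: i3 or  RAW r4
c3: i4 st  no-port MEM/MEM
c4: i5/i6 ld/xor  dual
c5: i7/i8 sub/beq  dual
c6: i9 xor  tail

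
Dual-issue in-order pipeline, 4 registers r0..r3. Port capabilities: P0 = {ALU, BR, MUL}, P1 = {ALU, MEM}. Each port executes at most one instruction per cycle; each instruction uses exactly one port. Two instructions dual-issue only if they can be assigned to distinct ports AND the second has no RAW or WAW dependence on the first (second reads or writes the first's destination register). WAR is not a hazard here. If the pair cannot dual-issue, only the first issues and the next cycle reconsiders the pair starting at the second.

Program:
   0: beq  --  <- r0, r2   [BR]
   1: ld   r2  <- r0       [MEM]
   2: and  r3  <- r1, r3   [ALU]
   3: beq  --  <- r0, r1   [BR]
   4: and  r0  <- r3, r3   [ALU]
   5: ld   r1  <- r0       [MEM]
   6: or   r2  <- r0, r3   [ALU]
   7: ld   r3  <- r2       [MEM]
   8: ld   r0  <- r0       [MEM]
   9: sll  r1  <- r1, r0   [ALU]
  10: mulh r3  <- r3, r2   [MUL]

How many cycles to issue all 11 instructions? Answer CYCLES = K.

CYCLES = 7

t=0 i0/i1:beq+ld ; dual
t=1 i2/i3:and+beq ; dual
t=2 i4:and ; RAW r0
t=3 i5/i6:ld+or ; dual
t=4 i7:ld ; no-port MEM/MEM
t=5 i8:ld ; RAW r0
t=6 i9/i10:sll+mulh ; dual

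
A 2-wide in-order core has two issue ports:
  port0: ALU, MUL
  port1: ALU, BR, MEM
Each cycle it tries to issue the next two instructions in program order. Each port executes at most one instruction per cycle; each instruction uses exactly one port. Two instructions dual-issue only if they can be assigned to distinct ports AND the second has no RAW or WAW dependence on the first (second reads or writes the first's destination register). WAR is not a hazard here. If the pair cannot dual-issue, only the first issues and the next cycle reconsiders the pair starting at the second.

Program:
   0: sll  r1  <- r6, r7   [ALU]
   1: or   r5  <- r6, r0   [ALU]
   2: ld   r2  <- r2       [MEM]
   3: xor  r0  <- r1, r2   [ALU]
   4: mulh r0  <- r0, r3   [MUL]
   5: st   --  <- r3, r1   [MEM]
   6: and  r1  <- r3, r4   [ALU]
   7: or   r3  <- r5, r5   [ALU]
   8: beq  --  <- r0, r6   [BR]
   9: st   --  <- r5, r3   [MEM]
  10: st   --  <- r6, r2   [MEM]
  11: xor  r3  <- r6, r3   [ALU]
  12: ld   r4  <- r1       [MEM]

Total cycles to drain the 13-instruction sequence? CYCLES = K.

CYCLES = 9

[0] i0/i1  sll.ALU+or.ALU  -- dual
[1] i2  ld.MEM  -- RAW r2
[2] i3  xor.ALU  -- RAW+WAW r0
[3] i4/i5  mulh.MUL+st.MEM  -- dual
[4] i6/i7  and.ALU+or.ALU  -- dual
[5] i8  beq.BR  -- no-port BR/MEM
[6] i9  st.MEM  -- no-port MEM/MEM
[7] i10/i11  st.MEM+xor.ALU  -- dual
[8] i12  ld.MEM  -- tail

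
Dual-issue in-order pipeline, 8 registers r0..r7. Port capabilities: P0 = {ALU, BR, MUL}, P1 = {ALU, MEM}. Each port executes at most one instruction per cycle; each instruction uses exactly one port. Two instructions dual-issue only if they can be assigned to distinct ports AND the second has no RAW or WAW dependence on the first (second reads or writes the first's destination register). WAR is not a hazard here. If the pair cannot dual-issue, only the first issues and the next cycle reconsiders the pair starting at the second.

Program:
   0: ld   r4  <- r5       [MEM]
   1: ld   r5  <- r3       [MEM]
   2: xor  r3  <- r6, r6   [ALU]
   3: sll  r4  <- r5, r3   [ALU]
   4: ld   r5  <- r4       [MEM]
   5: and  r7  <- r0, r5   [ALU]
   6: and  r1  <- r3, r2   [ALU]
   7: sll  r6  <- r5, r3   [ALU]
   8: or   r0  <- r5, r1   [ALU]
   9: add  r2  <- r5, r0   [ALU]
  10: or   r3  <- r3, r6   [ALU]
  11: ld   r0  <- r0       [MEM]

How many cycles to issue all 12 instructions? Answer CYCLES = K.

t=0 i0:ld.MEM ; no-port MEM/MEM
t=1 i1,i2:ld.MEM+xor.ALU ; pair
t=2 i3:sll.ALU ; RAW r4
t=3 i4:ld.MEM ; RAW r5
t=4 i5,i6:and.ALU+and.ALU ; pair
t=5 i7,i8:sll.ALU+or.ALU ; pair
t=6 i9,i10:add.ALU+or.ALU ; pair
t=7 i11:ld.MEM ; tail

CYCLES = 8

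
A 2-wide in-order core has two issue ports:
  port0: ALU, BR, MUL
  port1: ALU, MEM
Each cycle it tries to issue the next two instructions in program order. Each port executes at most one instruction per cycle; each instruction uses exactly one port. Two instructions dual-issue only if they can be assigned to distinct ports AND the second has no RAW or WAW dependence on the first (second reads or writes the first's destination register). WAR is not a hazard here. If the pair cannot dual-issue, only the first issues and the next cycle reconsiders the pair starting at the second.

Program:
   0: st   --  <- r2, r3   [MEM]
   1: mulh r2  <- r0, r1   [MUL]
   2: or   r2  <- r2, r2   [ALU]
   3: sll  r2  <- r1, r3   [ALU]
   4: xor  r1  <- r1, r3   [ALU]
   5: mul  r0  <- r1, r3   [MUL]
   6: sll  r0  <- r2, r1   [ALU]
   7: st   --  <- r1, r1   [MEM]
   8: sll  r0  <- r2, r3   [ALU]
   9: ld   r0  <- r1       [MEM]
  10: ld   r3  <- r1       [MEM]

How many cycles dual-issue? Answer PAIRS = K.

  cy0 -> i0/i1 (st.MEM;mulh.MUL) pair
  cy1 -> i2 (or.ALU) WAW r2
  cy2 -> i3/i4 (sll.ALU;xor.ALU) pair
  cy3 -> i5 (mul.MUL) WAW r0
  cy4 -> i6/i7 (sll.ALU;st.MEM) pair
  cy5 -> i8 (sll.ALU) WAW r0
  cy6 -> i9 (ld.MEM) no-port MEM/MEM
  cy7 -> i10 (ld.MEM) tail

PAIRS = 3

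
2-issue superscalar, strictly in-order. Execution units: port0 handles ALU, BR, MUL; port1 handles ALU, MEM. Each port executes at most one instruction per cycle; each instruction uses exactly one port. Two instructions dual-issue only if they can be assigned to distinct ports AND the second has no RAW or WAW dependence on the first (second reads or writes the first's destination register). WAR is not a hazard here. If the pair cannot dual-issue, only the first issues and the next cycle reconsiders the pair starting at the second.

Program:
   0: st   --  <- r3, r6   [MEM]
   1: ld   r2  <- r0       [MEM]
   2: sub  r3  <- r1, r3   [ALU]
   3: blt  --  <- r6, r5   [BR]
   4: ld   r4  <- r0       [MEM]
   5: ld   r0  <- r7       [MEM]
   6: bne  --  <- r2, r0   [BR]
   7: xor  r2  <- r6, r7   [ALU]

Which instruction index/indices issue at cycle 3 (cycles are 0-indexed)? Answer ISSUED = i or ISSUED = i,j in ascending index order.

0. st @i0  | no-port MEM/MEM
1. ld+sub @i1/i2  | dual
2. blt+ld @i3/i4  | dual
3. ld @i5  | RAW r0
4. bne+xor @i6/i7  | dual

ISSUED = 5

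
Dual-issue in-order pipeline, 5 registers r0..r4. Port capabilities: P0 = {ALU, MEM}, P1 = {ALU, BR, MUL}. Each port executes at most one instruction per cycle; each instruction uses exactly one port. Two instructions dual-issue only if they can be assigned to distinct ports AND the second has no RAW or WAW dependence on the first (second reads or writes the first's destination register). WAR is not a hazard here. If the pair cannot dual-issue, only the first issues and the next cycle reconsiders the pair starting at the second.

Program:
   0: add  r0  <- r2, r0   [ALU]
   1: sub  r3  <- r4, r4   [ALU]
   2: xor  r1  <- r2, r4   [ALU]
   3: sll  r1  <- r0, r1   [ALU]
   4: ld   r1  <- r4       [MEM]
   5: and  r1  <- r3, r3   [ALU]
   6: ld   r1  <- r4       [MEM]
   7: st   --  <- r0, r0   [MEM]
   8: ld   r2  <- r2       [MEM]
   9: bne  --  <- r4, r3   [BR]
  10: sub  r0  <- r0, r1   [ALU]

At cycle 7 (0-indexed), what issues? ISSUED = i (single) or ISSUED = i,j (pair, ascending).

ISSUED = 8,9

[0] i0,i1  add;sub  -- pair
[1] i2  xor  -- RAW+WAW r1
[2] i3  sll  -- WAW r1
[3] i4  ld  -- WAW r1
[4] i5  and  -- WAW r1
[5] i6  ld  -- no-port MEM/MEM
[6] i7  st  -- no-port MEM/MEM
[7] i8,i9  ld;bne  -- pair
[8] i10  sub  -- tail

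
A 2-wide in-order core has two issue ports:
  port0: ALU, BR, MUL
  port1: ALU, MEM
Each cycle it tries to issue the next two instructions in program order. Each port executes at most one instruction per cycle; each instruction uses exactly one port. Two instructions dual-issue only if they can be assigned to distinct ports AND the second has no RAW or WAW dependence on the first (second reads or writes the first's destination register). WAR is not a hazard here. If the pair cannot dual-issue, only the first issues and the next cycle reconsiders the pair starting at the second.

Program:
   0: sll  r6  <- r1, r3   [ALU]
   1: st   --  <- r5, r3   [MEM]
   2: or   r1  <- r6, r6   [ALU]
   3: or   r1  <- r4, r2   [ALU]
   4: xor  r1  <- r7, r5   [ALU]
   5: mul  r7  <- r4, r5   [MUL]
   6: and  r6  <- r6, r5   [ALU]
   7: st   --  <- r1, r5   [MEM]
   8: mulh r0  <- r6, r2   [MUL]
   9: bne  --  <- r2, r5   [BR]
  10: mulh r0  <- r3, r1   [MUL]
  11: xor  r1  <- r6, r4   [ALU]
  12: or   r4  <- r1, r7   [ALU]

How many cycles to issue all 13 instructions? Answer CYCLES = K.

CYCLES = 9

0. sll/st @i0+i1  | pair
1. or @i2  | WAW r1
2. or @i3  | WAW r1
3. xor/mul @i4+i5  | pair
4. and/st @i6+i7  | pair
5. mulh @i8  | no-port MUL/BR
6. bne @i9  | no-port BR/MUL
7. mulh/xor @i10+i11  | pair
8. or @i12  | tail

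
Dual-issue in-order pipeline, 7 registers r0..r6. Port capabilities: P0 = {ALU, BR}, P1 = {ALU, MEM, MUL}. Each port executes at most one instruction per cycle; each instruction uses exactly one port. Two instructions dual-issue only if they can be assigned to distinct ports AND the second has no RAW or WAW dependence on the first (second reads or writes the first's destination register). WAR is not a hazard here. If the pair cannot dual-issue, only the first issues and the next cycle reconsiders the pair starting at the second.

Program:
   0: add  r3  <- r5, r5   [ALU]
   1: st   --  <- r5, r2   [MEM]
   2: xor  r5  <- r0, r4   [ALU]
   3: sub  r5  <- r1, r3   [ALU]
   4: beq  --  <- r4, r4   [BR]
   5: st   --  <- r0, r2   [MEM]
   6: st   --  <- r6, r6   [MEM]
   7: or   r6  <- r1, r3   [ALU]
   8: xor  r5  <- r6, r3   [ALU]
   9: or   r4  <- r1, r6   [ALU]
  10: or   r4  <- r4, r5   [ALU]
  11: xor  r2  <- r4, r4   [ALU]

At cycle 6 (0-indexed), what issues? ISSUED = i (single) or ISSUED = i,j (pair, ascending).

ISSUED = 10

t=0 i0,i1:add/st ; dual
t=1 i2:xor ; WAW r5
t=2 i3,i4:sub/beq ; dual
t=3 i5:st ; no-port MEM/MEM
t=4 i6,i7:st/or ; dual
t=5 i8,i9:xor/or ; dual
t=6 i10:or ; RAW r4
t=7 i11:xor ; tail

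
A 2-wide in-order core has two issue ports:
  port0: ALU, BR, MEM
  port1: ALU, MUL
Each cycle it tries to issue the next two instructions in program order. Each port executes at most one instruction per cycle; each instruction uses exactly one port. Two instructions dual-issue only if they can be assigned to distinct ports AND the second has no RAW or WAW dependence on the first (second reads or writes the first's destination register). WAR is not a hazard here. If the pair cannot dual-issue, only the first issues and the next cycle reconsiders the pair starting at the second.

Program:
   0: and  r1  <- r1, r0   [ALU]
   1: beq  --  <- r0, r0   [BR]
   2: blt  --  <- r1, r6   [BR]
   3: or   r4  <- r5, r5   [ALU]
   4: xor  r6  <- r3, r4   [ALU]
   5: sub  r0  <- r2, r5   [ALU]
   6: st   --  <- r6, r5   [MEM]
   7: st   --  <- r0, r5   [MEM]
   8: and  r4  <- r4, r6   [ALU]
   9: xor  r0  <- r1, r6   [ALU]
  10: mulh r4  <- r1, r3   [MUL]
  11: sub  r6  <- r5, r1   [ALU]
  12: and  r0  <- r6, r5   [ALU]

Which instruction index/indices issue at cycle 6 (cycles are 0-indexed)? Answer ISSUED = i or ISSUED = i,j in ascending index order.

[0] i0/i1  and beq  -- pair
[1] i2/i3  blt or  -- pair
[2] i4/i5  xor sub  -- pair
[3] i6  st  -- no-port MEM/MEM
[4] i7/i8  st and  -- pair
[5] i9/i10  xor mulh  -- pair
[6] i11  sub  -- RAW r6
[7] i12  and  -- tail

ISSUED = 11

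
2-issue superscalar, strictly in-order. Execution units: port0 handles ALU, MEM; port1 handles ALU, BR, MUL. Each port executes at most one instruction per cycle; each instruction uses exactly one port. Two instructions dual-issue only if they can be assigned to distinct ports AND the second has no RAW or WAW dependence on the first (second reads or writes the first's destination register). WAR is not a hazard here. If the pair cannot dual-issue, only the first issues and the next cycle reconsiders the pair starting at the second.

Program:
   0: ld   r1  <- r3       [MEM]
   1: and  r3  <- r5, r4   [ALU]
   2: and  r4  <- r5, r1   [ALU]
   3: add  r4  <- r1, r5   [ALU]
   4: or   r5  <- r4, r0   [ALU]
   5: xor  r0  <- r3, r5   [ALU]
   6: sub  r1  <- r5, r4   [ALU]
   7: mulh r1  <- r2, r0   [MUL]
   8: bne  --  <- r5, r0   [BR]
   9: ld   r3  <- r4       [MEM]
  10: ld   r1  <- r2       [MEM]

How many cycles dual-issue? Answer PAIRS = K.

c0: i0&i1 ld and  pair
c1: i2 and  WAW r4
c2: i3 add  RAW r4
c3: i4 or  RAW r5
c4: i5&i6 xor sub  pair
c5: i7 mulh  no-port MUL/BR
c6: i8&i9 bne ld  pair
c7: i10 ld  tail

PAIRS = 3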